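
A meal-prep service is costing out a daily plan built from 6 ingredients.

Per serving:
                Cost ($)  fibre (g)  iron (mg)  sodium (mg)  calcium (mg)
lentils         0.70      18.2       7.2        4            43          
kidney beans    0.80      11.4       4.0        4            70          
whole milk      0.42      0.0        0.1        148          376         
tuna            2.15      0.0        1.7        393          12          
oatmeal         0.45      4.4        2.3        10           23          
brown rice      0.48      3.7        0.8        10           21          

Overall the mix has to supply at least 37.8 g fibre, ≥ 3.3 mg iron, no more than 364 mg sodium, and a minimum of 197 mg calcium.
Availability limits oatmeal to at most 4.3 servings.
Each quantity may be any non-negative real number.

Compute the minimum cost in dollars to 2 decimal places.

$1.57

Let x1 = servings of lentils, x2 = servings of kidney beans, x3 = servings of whole milk, x4 = servings of tuna, x5 = servings of oatmeal, x6 = servings of brown rice.
Minimize 0.7x1 + 0.8x2 + 0.42x3 + 2.15x4 + 0.45x5 + 0.48x6 with:
  18.2x1 + 11.4x2 + 4.4x5 + 3.7x6 ≥ 37.8   (fibre)
  7.2x1 + 4x2 + 0.1x3 + 1.7x4 + 2.3x5 + 0.8x6 ≥ 3.3   (iron)
  4x1 + 4x2 + 148x3 + 393x4 + 10x5 + 10x6 ≤ 364   (sodium)
  43x1 + 70x2 + 376x3 + 12x4 + 23x5 + 21x6 ≥ 197   (calcium)
  x5 ≤ 4.3
  x1, x2, x3, x4, x5, x6 ≥ 0.
At the optimum only lentils, whole milk are positive (kidney beans, tuna, oatmeal, brown rice = 0). Binding constraints: fibre and calcium.
Optimal quantities: lentils = 2.077 servings, whole milk = 0.2864 servings.
Hence cost = 0.7·2.077 + 0.42·0.2864 = $1.5742.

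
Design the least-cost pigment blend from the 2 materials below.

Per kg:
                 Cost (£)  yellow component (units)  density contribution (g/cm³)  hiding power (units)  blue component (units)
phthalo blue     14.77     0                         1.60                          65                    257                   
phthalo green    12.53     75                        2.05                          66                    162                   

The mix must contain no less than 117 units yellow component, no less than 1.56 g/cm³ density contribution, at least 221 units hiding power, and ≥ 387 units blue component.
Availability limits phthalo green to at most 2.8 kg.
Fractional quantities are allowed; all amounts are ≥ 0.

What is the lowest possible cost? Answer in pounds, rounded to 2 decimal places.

This is a linear program. Let x1 = kg of phthalo blue, x2 = kg of phthalo green.
min 14.77x1 + 12.53x2 with:
  75x2 ≥ 117   (yellow component)
  1.6x1 + 2.05x2 ≥ 1.56   (density contribution)
  65x1 + 66x2 ≥ 221   (hiding power)
  257x1 + 162x2 ≥ 387   (blue component)
  x2 ≤ 2.8
  x1, x2 ≥ 0.
Both inputs are positive at the optimum. There the hiding power and the phthalo green cap constraints are tight.
Optimal quantities: phthalo blue = 0.5569 kg, phthalo green = 2.8 kg.
Total cost: 14.77·0.5569 + 12.53·2.8 = 43.3094.

£43.31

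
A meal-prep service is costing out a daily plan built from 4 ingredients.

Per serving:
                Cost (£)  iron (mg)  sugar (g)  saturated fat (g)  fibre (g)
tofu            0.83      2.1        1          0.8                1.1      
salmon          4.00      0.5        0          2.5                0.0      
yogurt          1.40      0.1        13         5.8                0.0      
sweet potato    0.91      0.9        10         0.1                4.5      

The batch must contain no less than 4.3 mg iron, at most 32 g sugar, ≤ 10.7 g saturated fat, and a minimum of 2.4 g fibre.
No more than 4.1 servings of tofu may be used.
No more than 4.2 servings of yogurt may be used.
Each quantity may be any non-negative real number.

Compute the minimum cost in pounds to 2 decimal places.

This is a linear program. Let x1 = servings of tofu, x2 = servings of salmon, x3 = servings of yogurt, x4 = servings of sweet potato.
Minimise 0.83x1 + 4x2 + 1.4x3 + 0.91x4 s.t.:
  2.1x1 + 0.5x2 + 0.1x3 + 0.9x4 ≥ 4.3   (iron)
  1x1 + 13x3 + 10x4 ≤ 32   (sugar)
  0.8x1 + 2.5x2 + 5.8x3 + 0.1x4 ≤ 10.7   (saturated fat)
  1.1x1 + 4.5x4 ≥ 2.4   (fibre)
  x1 ≤ 4.1
  x3 ≤ 4.2
  x1, x2, x3, x4 ≥ 0.
At the optimum only tofu, sweet potato are positive (salmon, yogurt = 0). The iron and fibre requirements are met with equality.
That vertex is x1 = 2.032, x4 = 0.03664.
Total cost: 0.83·2.032 + 0.91·0.03664 = 1.7199.

£1.72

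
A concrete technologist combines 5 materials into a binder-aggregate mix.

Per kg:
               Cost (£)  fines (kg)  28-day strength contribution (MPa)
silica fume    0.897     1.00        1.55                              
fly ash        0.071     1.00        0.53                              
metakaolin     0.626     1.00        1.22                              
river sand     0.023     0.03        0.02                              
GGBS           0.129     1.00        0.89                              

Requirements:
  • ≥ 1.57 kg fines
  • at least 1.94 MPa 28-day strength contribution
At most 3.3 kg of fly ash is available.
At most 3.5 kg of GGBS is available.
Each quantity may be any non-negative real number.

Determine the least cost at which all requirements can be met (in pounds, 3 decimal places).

Set it up as a linear program. Let x1 = kg of silica fume, x2 = kg of fly ash, x3 = kg of metakaolin, x4 = kg of river sand, x5 = kg of GGBS.
min 0.897x1 + 0.071x2 + 0.626x3 + 0.023x4 + 0.129x5 with:
  1x1 + 1x2 + 1x3 + 0.03x4 + 1x5 ≥ 1.57   (fines)
  1.55x1 + 0.53x2 + 1.22x3 + 0.02x4 + 0.89x5 ≥ 1.94   (28-day strength contribution)
  x2 ≤ 3.3
  x5 ≤ 3.5
  x1, x2, x3, x4, x5 ≥ 0.
The optimal basis is {fly ash, GGBS}; silica fume, metakaolin, river sand drop out. The 28-day strength contribution and the fly ash cap requirements are met with equality.
Optimal quantities: fly ash = 3.3 kg, GGBS = 0.2146 kg.
Cost = 0.071·3.3 + 0.129·0.2146 = 0.26198.

£0.262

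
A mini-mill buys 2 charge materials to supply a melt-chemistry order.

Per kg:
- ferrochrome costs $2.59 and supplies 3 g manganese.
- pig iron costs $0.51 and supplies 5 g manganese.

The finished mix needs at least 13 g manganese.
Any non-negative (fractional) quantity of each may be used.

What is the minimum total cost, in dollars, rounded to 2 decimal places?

Set it up as a linear program. Let x1 = kg of ferrochrome, x2 = kg of pig iron.
Minimise 2.59x1 + 0.51x2 s.t.:
  3x1 + 5x2 ≥ 13   (manganese)
  x1, x2 ≥ 0.
The optimal basis is {pig iron}; ferrochrome drops out. There the manganese constraint is tight.
Solving gives x2 = 2.6.
Total cost: 0.51·2.6 = 1.3260.

$1.33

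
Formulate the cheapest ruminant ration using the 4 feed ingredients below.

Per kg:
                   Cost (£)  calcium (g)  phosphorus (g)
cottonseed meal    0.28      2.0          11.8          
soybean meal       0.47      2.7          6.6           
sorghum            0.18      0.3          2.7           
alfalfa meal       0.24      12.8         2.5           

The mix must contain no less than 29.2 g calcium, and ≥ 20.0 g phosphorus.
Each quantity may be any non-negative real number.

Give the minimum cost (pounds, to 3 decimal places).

£0.851

Let x1 = kg of cottonseed meal, x2 = kg of soybean meal, x3 = kg of sorghum, x4 = kg of alfalfa meal.
Minimize 0.28x1 + 0.47x2 + 0.18x3 + 0.24x4 subject to:
  2x1 + 2.7x2 + 0.3x3 + 12.8x4 ≥ 29.2   (calcium)
  11.8x1 + 6.6x2 + 2.7x3 + 2.5x4 ≥ 20   (phosphorus)
  x1, x2, x3, x4 ≥ 0.
The cheapest feasible vertex uses only cottonseed meal, alfalfa meal; soybean meal, sorghum are not used. There the calcium and phosphorus constraints are tight.
That vertex is x1 = 1.253, x4 = 2.085.
Total cost: 0.28·1.253 + 0.24·2.085 = 0.85124.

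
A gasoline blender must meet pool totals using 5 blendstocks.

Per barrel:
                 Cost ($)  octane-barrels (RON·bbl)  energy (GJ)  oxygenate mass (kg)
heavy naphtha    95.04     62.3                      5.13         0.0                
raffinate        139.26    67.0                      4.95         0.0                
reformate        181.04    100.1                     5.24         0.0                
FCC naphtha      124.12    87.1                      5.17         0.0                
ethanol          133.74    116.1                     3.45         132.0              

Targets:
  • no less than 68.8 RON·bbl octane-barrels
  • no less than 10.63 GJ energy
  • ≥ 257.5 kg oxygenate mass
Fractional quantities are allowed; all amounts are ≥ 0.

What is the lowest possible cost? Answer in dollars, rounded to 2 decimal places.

$333.14

Let x1 = barrels of heavy naphtha, x2 = barrels of raffinate, x3 = barrels of reformate, x4 = barrels of FCC naphtha, x5 = barrels of ethanol.
Minimize 95.04x1 + 139.26x2 + 181.04x3 + 124.12x4 + 133.74x5 subject to:
  62.3x1 + 67x2 + 100.1x3 + 87.1x4 + 116.1x5 ≥ 68.8   (octane-barrels)
  5.13x1 + 4.95x2 + 5.24x3 + 5.17x4 + 3.45x5 ≥ 10.63   (energy)
  132x5 ≥ 257.5   (oxygenate mass)
  x1, x2, x3, x4, x5 ≥ 0.
The optimal basis is {heavy naphtha, ethanol}; raffinate, reformate, FCC naphtha drop out. Binding constraints: energy and oxygenate mass.
Solving gives x1 = 0.7602118, x5 = 1.950758.
Total cost: 95.04·0.7602118 + 133.74·1.950758 = 333.1449.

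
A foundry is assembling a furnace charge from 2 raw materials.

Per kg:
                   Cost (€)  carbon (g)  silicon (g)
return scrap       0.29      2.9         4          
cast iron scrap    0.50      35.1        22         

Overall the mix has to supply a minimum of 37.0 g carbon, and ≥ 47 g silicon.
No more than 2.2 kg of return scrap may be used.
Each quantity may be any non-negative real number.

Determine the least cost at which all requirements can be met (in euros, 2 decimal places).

Set it up as a linear program. Let x1 = kg of return scrap, x2 = kg of cast iron scrap.
Minimise 0.29x1 + 0.5x2 subject to:
  2.9x1 + 35.1x2 ≥ 37   (carbon)
  4x1 + 22x2 ≥ 47   (silicon)
  x1 ≤ 2.2
  x1, x2 ≥ 0.
The minimum-cost mix takes nothing from return scrap — only cast iron scrap. The silicon requirement is met with equality.
Optimal quantities: cast iron scrap = 2.136 kg.
Total cost: 0.5·2.136 = 1.0680.

€1.07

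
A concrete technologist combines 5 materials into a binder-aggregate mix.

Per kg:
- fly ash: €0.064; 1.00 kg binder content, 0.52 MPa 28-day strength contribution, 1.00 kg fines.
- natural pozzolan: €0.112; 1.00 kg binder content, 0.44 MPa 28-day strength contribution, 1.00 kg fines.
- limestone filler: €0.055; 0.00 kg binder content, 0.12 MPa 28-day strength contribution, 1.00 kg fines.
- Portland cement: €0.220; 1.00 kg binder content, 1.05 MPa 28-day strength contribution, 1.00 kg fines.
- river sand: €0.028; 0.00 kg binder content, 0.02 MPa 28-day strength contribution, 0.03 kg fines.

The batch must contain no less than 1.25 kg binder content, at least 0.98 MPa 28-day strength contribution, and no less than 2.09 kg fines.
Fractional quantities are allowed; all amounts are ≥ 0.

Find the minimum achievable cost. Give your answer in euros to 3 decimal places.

€0.131

Set it up as a linear program. Let x1 = kg of fly ash, x2 = kg of natural pozzolan, x3 = kg of limestone filler, x4 = kg of Portland cement, x5 = kg of river sand.
min 0.064x1 + 0.112x2 + 0.055x3 + 0.22x4 + 0.028x5 with:
  1x1 + 1x2 + 1x4 ≥ 1.25   (binder content)
  0.52x1 + 0.44x2 + 0.12x3 + 1.05x4 + 0.02x5 ≥ 0.98   (28-day strength contribution)
  1x1 + 1x2 + 1x3 + 1x4 + 0.03x5 ≥ 2.09   (fines)
  x1, x2, x3, x4, x5 ≥ 0.
The minimum-cost mix takes nothing from natural pozzolan, Portland cement, river sand — only fly ash, limestone filler. Binding constraints: 28-day strength contribution and fines.
That vertex is x1 = 1.823, x3 = 0.267.
Objective = 0.064·1.823 + 0.055·0.267 = 0.13136.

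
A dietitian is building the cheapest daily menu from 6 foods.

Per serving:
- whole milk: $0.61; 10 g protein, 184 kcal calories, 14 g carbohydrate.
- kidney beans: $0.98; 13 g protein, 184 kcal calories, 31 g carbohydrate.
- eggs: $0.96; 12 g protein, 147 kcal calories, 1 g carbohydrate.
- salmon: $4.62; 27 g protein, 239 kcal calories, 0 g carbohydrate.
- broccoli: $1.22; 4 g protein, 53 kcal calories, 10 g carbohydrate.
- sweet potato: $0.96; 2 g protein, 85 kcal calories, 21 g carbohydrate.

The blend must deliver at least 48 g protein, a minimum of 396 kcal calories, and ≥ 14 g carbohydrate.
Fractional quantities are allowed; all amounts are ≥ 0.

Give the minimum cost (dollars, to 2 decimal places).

Let x1 = servings of whole milk, x2 = servings of kidney beans, x3 = servings of eggs, x4 = servings of salmon, x5 = servings of broccoli, x6 = servings of sweet potato.
Minimize 0.61x1 + 0.98x2 + 0.96x3 + 4.62x4 + 1.22x5 + 0.96x6 subject to:
  10x1 + 13x2 + 12x3 + 27x4 + 4x5 + 2x6 ≥ 48   (protein)
  184x1 + 184x2 + 147x3 + 239x4 + 53x5 + 85x6 ≥ 396   (calories)
  14x1 + 31x2 + 1x3 + 10x5 + 21x6 ≥ 14   (carbohydrate)
  x1, x2, x3, x4, x5, x6 ≥ 0.
The optimal basis is {whole milk}; kidney beans, eggs, salmon, broccoli, sweet potato drop out. There the protein constraint is tight.
So whole milk = 4.8 servings.
Objective = 0.61·4.8 = 2.9280.

$2.93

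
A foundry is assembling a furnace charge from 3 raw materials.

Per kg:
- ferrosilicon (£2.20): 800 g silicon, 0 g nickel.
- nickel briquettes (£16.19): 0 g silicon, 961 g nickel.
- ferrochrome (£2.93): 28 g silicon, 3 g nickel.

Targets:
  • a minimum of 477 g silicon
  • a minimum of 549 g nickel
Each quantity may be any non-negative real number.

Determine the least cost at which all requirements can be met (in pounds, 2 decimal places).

£10.56

Treat it as an LP. Let x1 = kg of ferrosilicon, x2 = kg of nickel briquettes, x3 = kg of ferrochrome.
min 2.2x1 + 16.19x2 + 2.93x3 subject to:
  800x1 + 28x3 ≥ 477   (silicon)
  961x2 + 3x3 ≥ 549   (nickel)
  x1, x2, x3 ≥ 0.
The cheapest feasible vertex uses only ferrosilicon, nickel briquettes; ferrochrome is not used. The silicon and nickel requirements are met with equality.
Solving gives x1 = 0.5962, x2 = 0.5713.
Objective = 2.2·0.5962 + 16.19·0.5713 = 10.5610.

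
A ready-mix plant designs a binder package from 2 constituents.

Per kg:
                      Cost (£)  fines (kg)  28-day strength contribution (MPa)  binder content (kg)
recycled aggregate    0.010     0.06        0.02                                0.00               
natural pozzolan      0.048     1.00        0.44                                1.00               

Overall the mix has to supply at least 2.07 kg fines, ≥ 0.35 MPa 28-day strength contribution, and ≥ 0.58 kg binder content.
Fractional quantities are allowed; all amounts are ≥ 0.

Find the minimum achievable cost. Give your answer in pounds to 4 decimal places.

£0.0994

Treat it as an LP. Let x1 = kg of recycled aggregate, x2 = kg of natural pozzolan.
Minimise 0.01x1 + 0.048x2 with:
  0.06x1 + 1x2 ≥ 2.07   (fines)
  0.02x1 + 0.44x2 ≥ 0.35   (28-day strength contribution)
  1x2 ≥ 0.58   (binder content)
  x1, x2 ≥ 0.
The minimum-cost mix takes nothing from recycled aggregate — only natural pozzolan. Binding constraint: fines.
Optimal quantities: natural pozzolan = 2.07 kg.
Objective = 0.048·2.07 = 0.099360.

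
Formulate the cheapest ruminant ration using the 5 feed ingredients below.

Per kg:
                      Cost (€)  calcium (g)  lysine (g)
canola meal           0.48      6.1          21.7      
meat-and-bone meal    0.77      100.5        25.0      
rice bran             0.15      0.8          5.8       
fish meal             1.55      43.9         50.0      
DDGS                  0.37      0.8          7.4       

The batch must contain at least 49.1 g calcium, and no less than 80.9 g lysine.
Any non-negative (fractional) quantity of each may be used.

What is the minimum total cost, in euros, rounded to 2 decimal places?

This is a linear program. Let x1 = kg of canola meal, x2 = kg of meat-and-bone meal, x3 = kg of rice bran, x4 = kg of fish meal, x5 = kg of DDGS.
Minimize 0.48x1 + 0.77x2 + 0.15x3 + 1.55x4 + 0.37x5 s.t.:
  6.1x1 + 100.5x2 + 0.8x3 + 43.9x4 + 0.8x5 ≥ 49.1   (calcium)
  21.7x1 + 25x2 + 5.8x3 + 50x4 + 7.4x5 ≥ 80.9   (lysine)
  x1, x2, x3, x4, x5 ≥ 0.
The cheapest feasible vertex uses only canola meal, meat-and-bone meal; rice bran, fish meal, DDGS are not used. The calcium and lysine requirements are met with equality.
That vertex is x1 = 3.403, x2 = 0.282.
Hence cost = 0.48·3.403 + 0.77·0.282 = €1.8506.

€1.85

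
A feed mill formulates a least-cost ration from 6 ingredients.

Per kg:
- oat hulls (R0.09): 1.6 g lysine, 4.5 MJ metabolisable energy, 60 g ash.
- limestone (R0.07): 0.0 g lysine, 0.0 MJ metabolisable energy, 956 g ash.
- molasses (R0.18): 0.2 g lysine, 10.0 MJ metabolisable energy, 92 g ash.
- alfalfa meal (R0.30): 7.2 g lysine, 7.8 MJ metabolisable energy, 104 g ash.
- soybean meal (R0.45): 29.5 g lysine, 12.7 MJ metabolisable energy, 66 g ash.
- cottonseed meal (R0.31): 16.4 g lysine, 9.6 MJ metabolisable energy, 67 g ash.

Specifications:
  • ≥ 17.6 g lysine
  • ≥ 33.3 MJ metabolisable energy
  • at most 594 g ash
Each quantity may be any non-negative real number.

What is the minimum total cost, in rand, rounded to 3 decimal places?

R0.711

Let x1 = kg of oat hulls, x2 = kg of limestone, x3 = kg of molasses, x4 = kg of alfalfa meal, x5 = kg of soybean meal, x6 = kg of cottonseed meal.
Minimize 0.09x1 + 0.07x2 + 0.18x3 + 0.3x4 + 0.45x5 + 0.31x6 s.t.:
  1.6x1 + 0.2x3 + 7.2x4 + 29.5x5 + 16.4x6 ≥ 17.6   (lysine)
  4.5x1 + 10x3 + 7.8x4 + 12.7x5 + 9.6x6 ≥ 33.3   (metabolisable energy)
  60x1 + 956x2 + 92x3 + 104x4 + 66x5 + 67x6 ≤ 594   (ash)
  x1, x2, x3, x4, x5, x6 ≥ 0.
The minimum-cost mix takes nothing from limestone, molasses, alfalfa meal, cottonseed meal — only oat hulls, soybean meal. There the lysine and metabolisable energy constraints are tight.
Optimal quantities: oat hulls = 6.749 kg, soybean meal = 0.2305 kg.
Total cost: 0.09·6.749 + 0.45·0.2305 = 0.71114.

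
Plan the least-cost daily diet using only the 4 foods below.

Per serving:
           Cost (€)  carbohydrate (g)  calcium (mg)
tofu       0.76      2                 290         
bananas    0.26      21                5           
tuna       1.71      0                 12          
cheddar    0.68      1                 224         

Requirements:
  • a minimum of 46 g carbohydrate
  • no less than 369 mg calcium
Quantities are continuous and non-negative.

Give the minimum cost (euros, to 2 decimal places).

€1.48

This is a linear program. Let x1 = servings of tofu, x2 = servings of bananas, x3 = servings of tuna, x4 = servings of cheddar.
min 0.76x1 + 0.26x2 + 1.71x3 + 0.68x4 subject to:
  2x1 + 21x2 + 1x4 ≥ 46   (carbohydrate)
  290x1 + 5x2 + 12x3 + 224x4 ≥ 369   (calcium)
  x1, x2, x3, x4 ≥ 0.
The minimum-cost mix takes nothing from tuna, cheddar — only tofu, bananas. Binding constraints: carbohydrate and calcium.
So tofu = 1.237 servings, bananas = 2.073 servings.
Total cost: 0.76·1.237 + 0.26·2.073 = 1.4791.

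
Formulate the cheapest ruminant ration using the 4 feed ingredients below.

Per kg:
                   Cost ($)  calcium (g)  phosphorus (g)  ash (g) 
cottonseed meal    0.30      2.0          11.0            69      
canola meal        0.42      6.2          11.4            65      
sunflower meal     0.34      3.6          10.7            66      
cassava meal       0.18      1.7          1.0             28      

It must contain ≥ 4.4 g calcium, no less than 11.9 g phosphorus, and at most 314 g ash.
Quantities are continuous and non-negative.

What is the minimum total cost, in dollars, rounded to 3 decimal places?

This is a linear program. Let x1 = kg of cottonseed meal, x2 = kg of canola meal, x3 = kg of sunflower meal, x4 = kg of cassava meal.
Minimise 0.3x1 + 0.42x2 + 0.34x3 + 0.18x4 subject to:
  2x1 + 6.2x2 + 3.6x3 + 1.7x4 ≥ 4.4   (calcium)
  11x1 + 11.4x2 + 10.7x3 + 1x4 ≥ 11.9   (phosphorus)
  69x1 + 65x2 + 66x3 + 28x4 ≤ 314   (ash)
  x1, x2, x3, x4 ≥ 0.
At the optimum only cottonseed meal, canola meal are positive (sunflower meal, cassava meal = 0). Binding constraints: calcium and phosphorus.
Solving gives x1 = 0.5203, x2 = 0.5419.
Objective = 0.3·0.5203 + 0.42·0.5419 = 0.38369.

$0.384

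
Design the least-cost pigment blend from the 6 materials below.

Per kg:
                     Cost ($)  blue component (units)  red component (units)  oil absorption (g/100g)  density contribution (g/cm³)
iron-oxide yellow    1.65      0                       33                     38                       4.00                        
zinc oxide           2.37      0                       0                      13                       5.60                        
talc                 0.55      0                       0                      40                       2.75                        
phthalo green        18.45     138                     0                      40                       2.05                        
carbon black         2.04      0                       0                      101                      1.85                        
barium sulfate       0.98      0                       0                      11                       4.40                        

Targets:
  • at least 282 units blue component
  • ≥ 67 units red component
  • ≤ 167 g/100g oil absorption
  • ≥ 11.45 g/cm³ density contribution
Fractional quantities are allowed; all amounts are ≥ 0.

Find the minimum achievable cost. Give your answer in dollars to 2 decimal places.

$41.05

This is a linear program. Let x1 = kg of iron-oxide yellow, x2 = kg of zinc oxide, x3 = kg of talc, x4 = kg of phthalo green, x5 = kg of carbon black, x6 = kg of barium sulfate.
min 1.65x1 + 2.37x2 + 0.55x3 + 18.45x4 + 2.04x5 + 0.98x6 subject to:
  138x4 ≥ 282   (blue component)
  33x1 ≥ 67   (red component)
  38x1 + 13x2 + 40x3 + 40x4 + 101x5 + 11x6 ≤ 167   (oil absorption)
  4x1 + 5.6x2 + 2.75x3 + 2.05x4 + 1.85x5 + 4.4x6 ≥ 11.45   (density contribution)
  x1, x2, x3, x4, x5, x6 ≥ 0.
The minimum-cost mix takes nothing from zinc oxide, talc, carbon black, barium sulfate — only iron-oxide yellow, phthalo green. The blue component and red component requirements are met with equality.
That vertex is x1 = 2.0303, x4 = 2.0435.
Hence cost = 1.65·2.0303 + 18.45·2.0435 = $41.0526.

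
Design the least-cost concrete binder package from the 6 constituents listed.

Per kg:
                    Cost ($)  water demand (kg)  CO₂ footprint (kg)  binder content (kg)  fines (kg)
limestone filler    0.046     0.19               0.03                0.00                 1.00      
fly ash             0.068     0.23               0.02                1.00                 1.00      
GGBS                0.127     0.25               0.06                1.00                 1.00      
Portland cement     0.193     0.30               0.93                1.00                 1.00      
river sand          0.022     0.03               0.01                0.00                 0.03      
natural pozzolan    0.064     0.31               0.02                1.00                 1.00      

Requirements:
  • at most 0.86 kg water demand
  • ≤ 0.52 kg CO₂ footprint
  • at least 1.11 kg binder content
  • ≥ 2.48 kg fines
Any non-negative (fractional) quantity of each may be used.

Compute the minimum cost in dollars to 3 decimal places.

$0.134

Let x1 = kg of limestone filler, x2 = kg of fly ash, x3 = kg of GGBS, x4 = kg of Portland cement, x5 = kg of river sand, x6 = kg of natural pozzolan.
Minimise 0.046x1 + 0.068x2 + 0.127x3 + 0.193x4 + 0.022x5 + 0.064x6 subject to:
  0.19x1 + 0.23x2 + 0.25x3 + 0.3x4 + 0.03x5 + 0.31x6 ≤ 0.86   (water demand)
  0.03x1 + 0.02x2 + 0.06x3 + 0.93x4 + 0.01x5 + 0.02x6 ≤ 0.52   (CO₂ footprint)
  1x2 + 1x3 + 1x4 + 1x6 ≥ 1.11   (binder content)
  1x1 + 1x2 + 1x3 + 1x4 + 0.03x5 + 1x6 ≥ 2.48   (fines)
  x1, x2, x3, x4, x5, x6 ≥ 0.
The minimum-cost mix takes nothing from fly ash, GGBS, Portland cement, river sand — only limestone filler, natural pozzolan. Binding constraints: binder content and fines.
Optimal quantities: limestone filler = 1.37 kg, natural pozzolan = 1.11 kg.
Objective = 0.046·1.37 + 0.064·1.11 = 0.13406.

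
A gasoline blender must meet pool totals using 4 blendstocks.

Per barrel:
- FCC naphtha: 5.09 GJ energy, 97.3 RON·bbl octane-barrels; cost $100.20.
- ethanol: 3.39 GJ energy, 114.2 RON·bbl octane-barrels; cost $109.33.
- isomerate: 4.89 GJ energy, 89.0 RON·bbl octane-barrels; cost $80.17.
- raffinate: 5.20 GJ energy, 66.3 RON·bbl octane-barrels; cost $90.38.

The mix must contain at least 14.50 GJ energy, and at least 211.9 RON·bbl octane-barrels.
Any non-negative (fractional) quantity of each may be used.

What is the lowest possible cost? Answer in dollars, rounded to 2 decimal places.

Let x1 = barrels of FCC naphtha, x2 = barrels of ethanol, x3 = barrels of isomerate, x4 = barrels of raffinate.
Minimise 100.2x1 + 109.33x2 + 80.17x3 + 90.38x4 subject to:
  5.09x1 + 3.39x2 + 4.89x3 + 5.2x4 ≥ 14.5   (energy)
  97.3x1 + 114.2x2 + 89x3 + 66.3x4 ≥ 211.9   (octane-barrels)
  x1, x2, x3, x4 ≥ 0.
The optimal basis is {isomerate}; FCC naphtha, ethanol, raffinate drop out. There the energy constraint is tight.
That vertex is x3 = 2.9652.
Cost = 80.17·2.9652 = 237.7201.

$237.72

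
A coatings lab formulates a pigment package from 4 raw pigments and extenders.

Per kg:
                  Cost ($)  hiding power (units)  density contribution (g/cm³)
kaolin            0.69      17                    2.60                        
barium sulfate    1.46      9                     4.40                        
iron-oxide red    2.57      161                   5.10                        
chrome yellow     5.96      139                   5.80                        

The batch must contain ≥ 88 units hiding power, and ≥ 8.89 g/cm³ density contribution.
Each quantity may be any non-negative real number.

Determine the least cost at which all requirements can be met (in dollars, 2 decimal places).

$2.64

Let x1 = kg of kaolin, x2 = kg of barium sulfate, x3 = kg of iron-oxide red, x4 = kg of chrome yellow.
min 0.69x1 + 1.46x2 + 2.57x3 + 5.96x4 subject to:
  17x1 + 9x2 + 161x3 + 139x4 ≥ 88   (hiding power)
  2.6x1 + 4.4x2 + 5.1x3 + 5.8x4 ≥ 8.89   (density contribution)
  x1, x2, x3, x4 ≥ 0.
At the optimum only kaolin, iron-oxide red are positive (barium sulfate, chrome yellow = 0). There the hiding power and density contribution constraints are tight.
That vertex is x1 = 2.96, x3 = 0.234.
Total cost: 0.69·2.96 + 2.57·0.234 = 2.6438.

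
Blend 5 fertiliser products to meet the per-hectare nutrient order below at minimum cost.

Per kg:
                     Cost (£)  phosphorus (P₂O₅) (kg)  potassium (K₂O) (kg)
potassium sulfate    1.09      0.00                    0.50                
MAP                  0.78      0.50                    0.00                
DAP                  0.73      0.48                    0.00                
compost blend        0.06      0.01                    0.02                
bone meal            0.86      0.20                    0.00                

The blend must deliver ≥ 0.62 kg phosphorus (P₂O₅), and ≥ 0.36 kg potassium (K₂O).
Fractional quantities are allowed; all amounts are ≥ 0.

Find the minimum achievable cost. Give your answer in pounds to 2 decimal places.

This is a linear program. Let x1 = kg of potassium sulfate, x2 = kg of MAP, x3 = kg of DAP, x4 = kg of compost blend, x5 = kg of bone meal.
Minimise 1.09x1 + 0.78x2 + 0.73x3 + 0.06x4 + 0.86x5 s.t.:
  0.5x2 + 0.48x3 + 0.01x4 + 0.2x5 ≥ 0.62   (phosphorus (P₂O₅))
  0.5x1 + 0.02x4 ≥ 0.36   (potassium (K₂O))
  x1, x2, x3, x4, x5 ≥ 0.
At the optimum only potassium sulfate, DAP are positive (MAP, compost blend, bone meal = 0). There the phosphorus (P₂O₅) and potassium (K₂O) constraints are tight.
So potassium sulfate = 0.72 kg, DAP = 1.292 kg.
Hence cost = 1.09·0.72 + 0.73·1.292 = £1.7280.

£1.73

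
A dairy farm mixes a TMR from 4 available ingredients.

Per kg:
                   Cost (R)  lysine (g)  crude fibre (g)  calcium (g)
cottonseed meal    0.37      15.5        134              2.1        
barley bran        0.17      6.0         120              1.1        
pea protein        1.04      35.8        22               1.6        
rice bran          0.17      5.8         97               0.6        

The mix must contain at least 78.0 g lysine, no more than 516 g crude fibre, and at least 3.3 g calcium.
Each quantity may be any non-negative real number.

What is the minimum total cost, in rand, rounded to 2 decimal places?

Set it up as a linear program. Let x1 = kg of cottonseed meal, x2 = kg of barley bran, x3 = kg of pea protein, x4 = kg of rice bran.
Minimize 0.37x1 + 0.17x2 + 1.04x3 + 0.17x4 with:
  15.5x1 + 6x2 + 35.8x3 + 5.8x4 ≥ 78   (lysine)
  134x1 + 120x2 + 22x3 + 97x4 ≤ 516   (crude fibre)
  2.1x1 + 1.1x2 + 1.6x3 + 0.6x4 ≥ 3.3   (calcium)
  x1, x2, x3, x4 ≥ 0.
The optimal basis is {cottonseed meal, pea protein}; barley bran, rice bran drop out. The lysine and crude fibre requirements are met with equality.
Optimal quantities: cottonseed meal = 3.76 kg, pea protein = 0.5507 kg.
Cost = 0.37·3.76 + 1.04·0.5507 = 1.9639.

R1.96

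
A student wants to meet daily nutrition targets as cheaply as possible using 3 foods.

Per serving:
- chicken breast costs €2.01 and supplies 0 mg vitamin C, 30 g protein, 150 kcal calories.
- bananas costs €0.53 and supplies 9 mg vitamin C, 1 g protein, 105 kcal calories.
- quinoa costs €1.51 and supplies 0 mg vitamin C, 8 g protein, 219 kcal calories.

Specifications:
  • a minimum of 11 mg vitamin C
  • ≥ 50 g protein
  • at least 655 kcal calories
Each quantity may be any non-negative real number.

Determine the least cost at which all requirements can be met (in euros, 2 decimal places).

Let x1 = servings of chicken breast, x2 = servings of bananas, x3 = servings of quinoa.
Minimize 2.01x1 + 0.53x2 + 1.51x3 with:
  9x2 ≥ 11   (vitamin C)
  30x1 + 1x2 + 8x3 ≥ 50   (protein)
  150x1 + 105x2 + 219x3 ≥ 655   (calories)
  x1, x2, x3 ≥ 0.
The cheapest feasible vertex uses only chicken breast, bananas; quinoa is not used. There the protein and calories constraints are tight.
So chicken breast = 1.532 servings, bananas = 4.05 servings.
Objective = 2.01·1.532 + 0.53·4.05 = 5.2258.

€5.23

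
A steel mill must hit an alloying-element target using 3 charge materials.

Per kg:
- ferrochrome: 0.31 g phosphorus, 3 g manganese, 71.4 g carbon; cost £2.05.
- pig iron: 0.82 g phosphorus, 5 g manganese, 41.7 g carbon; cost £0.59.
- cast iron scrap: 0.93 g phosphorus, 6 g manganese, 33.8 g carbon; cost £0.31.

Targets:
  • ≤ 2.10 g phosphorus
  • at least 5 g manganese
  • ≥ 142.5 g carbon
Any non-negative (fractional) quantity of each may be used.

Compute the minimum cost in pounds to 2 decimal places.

£2.68

Let x1 = kg of ferrochrome, x2 = kg of pig iron, x3 = kg of cast iron scrap.
Minimize 2.05x1 + 0.59x2 + 0.31x3 with:
  0.31x1 + 0.82x2 + 0.93x3 ≤ 2.1   (phosphorus)
  3x1 + 5x2 + 6x3 ≥ 5   (manganese)
  71.4x1 + 41.7x2 + 33.8x3 ≥ 142.5   (carbon)
  x1, x2, x3 ≥ 0.
The cheapest feasible vertex uses only ferrochrome, pig iron; cast iron scrap is not used. The phosphorus and carbon requirements are met with equality.
Solving gives x1 = 0.6418, x2 = 2.318.
Cost = 2.05·0.6418 + 0.59·2.318 = 2.6833.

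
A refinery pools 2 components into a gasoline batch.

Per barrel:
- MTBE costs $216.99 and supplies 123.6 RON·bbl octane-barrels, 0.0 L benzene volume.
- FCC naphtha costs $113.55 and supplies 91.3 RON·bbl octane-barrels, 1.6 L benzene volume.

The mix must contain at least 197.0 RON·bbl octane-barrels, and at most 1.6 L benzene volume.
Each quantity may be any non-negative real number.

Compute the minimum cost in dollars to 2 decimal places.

$299.12

This is a linear program. Let x1 = barrels of MTBE, x2 = barrels of FCC naphtha.
Minimize 216.99x1 + 113.55x2 with:
  123.6x1 + 91.3x2 ≥ 197   (octane-barrels)
  1.6x2 ≤ 1.6   (benzene volume)
  x1, x2 ≥ 0.
Both inputs are positive at the optimum. Binding constraints: octane-barrels and benzene volume.
So MTBE = 0.8552 barrels, FCC naphtha = 1 barrel.
Hence cost = 216.99·0.8552 + 113.55·1 = $299.1198.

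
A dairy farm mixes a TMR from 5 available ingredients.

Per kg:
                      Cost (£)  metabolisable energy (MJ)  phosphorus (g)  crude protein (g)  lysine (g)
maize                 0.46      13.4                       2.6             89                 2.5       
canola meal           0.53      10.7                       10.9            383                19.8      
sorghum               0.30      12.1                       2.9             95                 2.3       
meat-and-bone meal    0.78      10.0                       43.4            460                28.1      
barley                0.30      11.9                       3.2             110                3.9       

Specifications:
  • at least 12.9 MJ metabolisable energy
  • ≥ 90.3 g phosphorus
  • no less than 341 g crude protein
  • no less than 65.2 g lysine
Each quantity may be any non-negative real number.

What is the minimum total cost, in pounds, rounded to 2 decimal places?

£1.80

This is a linear program. Let x1 = kg of maize, x2 = kg of canola meal, x3 = kg of sorghum, x4 = kg of meat-and-bone meal, x5 = kg of barley.
Minimize 0.46x1 + 0.53x2 + 0.3x3 + 0.78x4 + 0.3x5 s.t.:
  13.4x1 + 10.7x2 + 12.1x3 + 10x4 + 11.9x5 ≥ 12.9   (metabolisable energy)
  2.6x1 + 10.9x2 + 2.9x3 + 43.4x4 + 3.2x5 ≥ 90.3   (phosphorus)
  89x1 + 383x2 + 95x3 + 460x4 + 110x5 ≥ 341   (crude protein)
  2.5x1 + 19.8x2 + 2.3x3 + 28.1x4 + 3.9x5 ≥ 65.2   (lysine)
  x1, x2, x3, x4, x5 ≥ 0.
The optimal basis is {canola meal, meat-and-bone meal}; maize, sorghum, barley drop out. There the phosphorus and lysine constraints are tight.
Solving gives x2 = 0.5285, x4 = 1.948.
Hence cost = 0.53·0.5285 + 0.78·1.948 = £1.7995.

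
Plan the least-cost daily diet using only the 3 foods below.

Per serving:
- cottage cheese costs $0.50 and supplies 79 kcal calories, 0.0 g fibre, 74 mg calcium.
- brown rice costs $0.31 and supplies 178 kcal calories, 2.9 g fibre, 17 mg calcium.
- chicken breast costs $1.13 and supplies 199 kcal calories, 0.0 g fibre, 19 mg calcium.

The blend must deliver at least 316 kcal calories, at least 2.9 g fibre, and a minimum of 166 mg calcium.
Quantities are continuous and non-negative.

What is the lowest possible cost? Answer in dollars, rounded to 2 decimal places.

Set it up as a linear program. Let x1 = servings of cottage cheese, x2 = servings of brown rice, x3 = servings of chicken breast.
Minimise 0.5x1 + 0.31x2 + 1.13x3 subject to:
  79x1 + 178x2 + 199x3 ≥ 316   (calories)
  2.9x2 ≥ 2.9   (fibre)
  74x1 + 17x2 + 19x3 ≥ 166   (calcium)
  x1, x2, x3 ≥ 0.
The optimal basis is {cottage cheese, brown rice}; chicken breast drops out. Binding constraints: fibre and calcium.
That vertex is x1 = 2.014, x2 = 1.
Hence cost = 0.5·2.014 + 0.31·1 = $1.3170.

$1.32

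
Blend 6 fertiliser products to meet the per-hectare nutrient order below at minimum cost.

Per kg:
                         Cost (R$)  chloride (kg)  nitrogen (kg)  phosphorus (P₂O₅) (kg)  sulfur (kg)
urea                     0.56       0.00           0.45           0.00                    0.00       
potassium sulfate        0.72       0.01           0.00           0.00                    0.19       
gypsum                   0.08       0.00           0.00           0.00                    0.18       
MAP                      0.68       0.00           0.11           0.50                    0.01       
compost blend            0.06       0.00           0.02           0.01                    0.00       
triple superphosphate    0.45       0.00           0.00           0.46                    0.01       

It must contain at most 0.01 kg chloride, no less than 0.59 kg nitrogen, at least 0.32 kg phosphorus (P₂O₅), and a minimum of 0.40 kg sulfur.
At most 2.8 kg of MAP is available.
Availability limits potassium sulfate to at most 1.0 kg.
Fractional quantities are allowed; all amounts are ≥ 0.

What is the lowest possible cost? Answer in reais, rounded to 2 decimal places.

Let x1 = kg of urea, x2 = kg of potassium sulfate, x3 = kg of gypsum, x4 = kg of MAP, x5 = kg of compost blend, x6 = kg of triple superphosphate.
min 0.56x1 + 0.72x2 + 0.08x3 + 0.68x4 + 0.06x5 + 0.45x6 with:
  0.01x2 ≤ 0.01   (chloride)
  0.45x1 + 0.11x4 + 0.02x5 ≥ 0.59   (nitrogen)
  0.5x4 + 0.01x5 + 0.46x6 ≥ 0.32   (phosphorus (P₂O₅))
  0.19x2 + 0.18x3 + 0.01x4 + 0.01x6 ≥ 0.4   (sulfur)
  x4 ≤ 2.8
  x2 ≤ 1
  x1, x2, x3, x4, x5, x6 ≥ 0.
At the optimum only urea, gypsum, triple superphosphate are positive (potassium sulfate, MAP, compost blend = 0). The nitrogen, phosphorus (P₂O₅), sulfur requirements are met with equality.
So urea = 1.311 kg, gypsum = 2.184 kg, triple superphosphate = 0.6957 kg.
Objective = 0.56·1.311 + 0.08·2.184 + 0.45·0.6957 = 1.2219.

R$1.22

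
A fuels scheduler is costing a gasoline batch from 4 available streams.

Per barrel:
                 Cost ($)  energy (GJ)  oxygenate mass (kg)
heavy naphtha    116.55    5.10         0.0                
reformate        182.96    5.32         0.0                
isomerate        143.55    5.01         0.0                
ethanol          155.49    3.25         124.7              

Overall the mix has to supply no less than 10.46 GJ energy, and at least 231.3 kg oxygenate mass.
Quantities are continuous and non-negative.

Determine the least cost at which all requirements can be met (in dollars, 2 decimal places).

Treat it as an LP. Let x1 = barrels of heavy naphtha, x2 = barrels of reformate, x3 = barrels of isomerate, x4 = barrels of ethanol.
min 116.55x1 + 182.96x2 + 143.55x3 + 155.49x4 with:
  5.1x1 + 5.32x2 + 5.01x3 + 3.25x4 ≥ 10.46   (energy)
  124.7x4 ≥ 231.3   (oxygenate mass)
  x1, x2, x3, x4 ≥ 0.
The cheapest feasible vertex uses only heavy naphtha, ethanol; reformate, isomerate are not used. There the energy and oxygenate mass constraints are tight.
That vertex is x1 = 0.868967, x4 = 1.85485.
Cost = 116.55·0.868967 + 155.49·1.85485 = 389.6887.

$389.69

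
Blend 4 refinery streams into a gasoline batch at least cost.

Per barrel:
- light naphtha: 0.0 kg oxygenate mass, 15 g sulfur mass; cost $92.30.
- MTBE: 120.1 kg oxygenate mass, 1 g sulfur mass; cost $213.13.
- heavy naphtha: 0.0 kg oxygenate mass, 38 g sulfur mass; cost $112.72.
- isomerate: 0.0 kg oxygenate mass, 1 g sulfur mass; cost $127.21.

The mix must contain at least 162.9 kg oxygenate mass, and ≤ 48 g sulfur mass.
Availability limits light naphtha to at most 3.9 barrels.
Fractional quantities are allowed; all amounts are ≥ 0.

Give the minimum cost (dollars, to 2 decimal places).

$289.08

Treat it as an LP. Let x1 = barrels of light naphtha, x2 = barrels of MTBE, x3 = barrels of heavy naphtha, x4 = barrels of isomerate.
min 92.3x1 + 213.13x2 + 112.72x3 + 127.21x4 subject to:
  120.1x2 ≥ 162.9   (oxygenate mass)
  15x1 + 1x2 + 38x3 + 1x4 ≤ 48   (sulfur mass)
  x1 ≤ 3.9
  x1, x2, x3, x4 ≥ 0.
The cheapest feasible vertex uses only MTBE; light naphtha, heavy naphtha, isomerate are not used. There the oxygenate mass constraint is tight.
That vertex is x2 = 1.35637.
Hence cost = 213.13·1.35637 = $289.0831.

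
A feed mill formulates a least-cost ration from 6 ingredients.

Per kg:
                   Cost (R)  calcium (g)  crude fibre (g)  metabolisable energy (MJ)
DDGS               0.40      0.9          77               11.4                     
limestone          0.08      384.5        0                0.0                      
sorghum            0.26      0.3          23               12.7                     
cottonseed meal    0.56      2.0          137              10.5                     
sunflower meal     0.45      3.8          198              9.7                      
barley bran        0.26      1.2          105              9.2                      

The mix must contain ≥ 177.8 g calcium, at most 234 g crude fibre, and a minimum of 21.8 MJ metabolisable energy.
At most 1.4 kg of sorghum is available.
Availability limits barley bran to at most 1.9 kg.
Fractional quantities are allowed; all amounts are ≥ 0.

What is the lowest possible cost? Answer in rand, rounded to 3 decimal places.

R0.514

Let x1 = kg of DDGS, x2 = kg of limestone, x3 = kg of sorghum, x4 = kg of cottonseed meal, x5 = kg of sunflower meal, x6 = kg of barley bran.
min 0.4x1 + 0.08x2 + 0.26x3 + 0.56x4 + 0.45x5 + 0.26x6 s.t.:
  0.9x1 + 384.5x2 + 0.3x3 + 2x4 + 3.8x5 + 1.2x6 ≥ 177.8   (calcium)
  77x1 + 23x3 + 137x4 + 198x5 + 105x6 ≤ 234   (crude fibre)
  11.4x1 + 12.7x3 + 10.5x4 + 9.7x5 + 9.2x6 ≥ 21.8   (metabolisable energy)
  x3 ≤ 1.4
  x6 ≤ 1.9
  x1, x2, x3, x4, x5, x6 ≥ 0.
At the optimum only limestone, sorghum, barley bran are positive (DDGS, cottonseed meal, sunflower meal = 0). There the calcium, metabolisable energy, the sorghum cap constraints are tight.
So limestone = 0.46 kg, sorghum = 1.4 kg, barley bran = 0.437 kg.
Total cost: 0.08·0.46 + 0.26·1.4 + 0.26·0.437 = 0.51442.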